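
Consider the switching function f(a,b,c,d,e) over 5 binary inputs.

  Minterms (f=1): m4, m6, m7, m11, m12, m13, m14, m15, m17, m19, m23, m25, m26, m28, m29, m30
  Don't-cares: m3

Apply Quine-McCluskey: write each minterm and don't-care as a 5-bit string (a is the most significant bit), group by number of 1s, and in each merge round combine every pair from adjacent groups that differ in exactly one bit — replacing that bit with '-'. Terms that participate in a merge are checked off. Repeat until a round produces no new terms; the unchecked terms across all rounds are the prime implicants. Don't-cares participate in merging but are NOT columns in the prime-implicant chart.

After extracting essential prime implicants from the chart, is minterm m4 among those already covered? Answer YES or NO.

YES

size-2^0 implicants → 00011(✓)  00100(✓)  00110(✓)  00111(✓)  01011(✓)  01100(✓)  01101(✓)  01110(✓)  01111(✓)  10001(✓)  10011(✓)  10111(✓)  11001(✓)  11010(✓)  11100(✓)  11101(✓)  11110(✓)
size-2^1 implicants → -0011(✓)  -0111(✓)  -1100(✓)  -1101(✓)  -1110(✓)  0-011(✓)  0-100(✓)  0-110(✓)  0-111(✓)  00-11(✓)  001-0(✓)  0011-(✓)  01-11(✓)  011-0(✓)  011-1(✓)  0110-(✓)  0111-(✓)  1-001  10-11(✓)  100-1  11-01  11-10  111-0(✓)  1110-(✓)
size-2^2 implicants → -0-11  -11-0  -110-  0--11  0-1-0  0-11-  011--
Unchecked terms (primes): -0-11, -11-0, -110-, 0--11, 0-1-0, 0-11-, 011--, 1-001, 100-1, 11-01, 11-10
Minterm coverage:
  m4 ⊆ 0-1-0 [E]
  m6 ⊆ 0-1-0,0-11-
  m7 ⊆ -0-11,0--11,0-11-
  m11 ⊆ 0--11 [E]
  m12 ⊆ -11-0,-110-,0-1-0,011--
  m13 ⊆ -110-,011--
  m14 ⊆ -11-0,0-1-0,0-11-,011--
  m15 ⊆ 0--11,0-11-,011--
  m17 ⊆ 1-001,100-1
  m19 ⊆ -0-11,100-1
  m23 ⊆ -0-11 [E]
  m25 ⊆ 1-001,11-01
  m26 ⊆ 11-10 [E]
  m28 ⊆ -11-0,-110-
  m29 ⊆ -110-,11-01
  m30 ⊆ -11-0,11-10
E = {-0-11, 0--11, 0-1-0, 11-10}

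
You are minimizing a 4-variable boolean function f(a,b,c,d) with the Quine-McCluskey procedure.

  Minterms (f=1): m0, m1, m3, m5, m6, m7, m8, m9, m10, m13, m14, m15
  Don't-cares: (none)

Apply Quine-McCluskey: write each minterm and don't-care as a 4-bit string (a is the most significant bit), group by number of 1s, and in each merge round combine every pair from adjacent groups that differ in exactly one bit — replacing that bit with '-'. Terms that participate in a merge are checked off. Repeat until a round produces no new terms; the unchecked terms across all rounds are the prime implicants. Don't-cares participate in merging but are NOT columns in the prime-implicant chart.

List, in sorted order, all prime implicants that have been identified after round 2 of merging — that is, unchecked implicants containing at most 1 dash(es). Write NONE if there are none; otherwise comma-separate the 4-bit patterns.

Round 0: 0000✓ 0001✓ 0011✓ 0101✓ 0110✓ 0111✓ 1000✓ 1001✓ 1010✓ 1101✓ 1110✓ 1111✓
Round 1: -000✓ -001✓ -101✓ -110✓ -111✓ 0-01✓ 0-11✓ 00-1✓ 000-✓ 01-1✓ 011-✓ 1-01✓ 1-10 10-0 100-✓ 11-1✓ 111-✓
Round 2: --01 -00- -1-1 -11- 0--1
PIs = {--01, -00-, -1-1, -11-, 0--1, 1-10, 10-0}

1-10, 10-0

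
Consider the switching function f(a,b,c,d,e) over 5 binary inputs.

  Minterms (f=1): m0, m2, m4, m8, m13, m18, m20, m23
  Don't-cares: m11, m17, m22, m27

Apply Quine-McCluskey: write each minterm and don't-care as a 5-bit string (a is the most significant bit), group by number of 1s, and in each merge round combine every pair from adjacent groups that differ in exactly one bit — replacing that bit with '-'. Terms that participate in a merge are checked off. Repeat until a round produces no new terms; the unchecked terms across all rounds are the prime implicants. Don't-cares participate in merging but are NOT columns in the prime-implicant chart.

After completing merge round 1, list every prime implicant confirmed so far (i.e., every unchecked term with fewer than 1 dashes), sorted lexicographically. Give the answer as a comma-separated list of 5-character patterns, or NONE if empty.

01101, 10001

size-2^0 implicants → 00000(✓)  00010(✓)  00100(✓)  01000(✓)  01011(✓)  01101  10001  10010(✓)  10100(✓)  10110(✓)  10111(✓)  11011(✓)
size-2^1 implicants → -0010  -0100  -1011  0-000  00-00  000-0  10-10  101-0  1011-
Unchecked terms (primes): -0010, -0100, -1011, 0-000, 00-00, 000-0, 01101, 10-10, 10001, 101-0, 1011-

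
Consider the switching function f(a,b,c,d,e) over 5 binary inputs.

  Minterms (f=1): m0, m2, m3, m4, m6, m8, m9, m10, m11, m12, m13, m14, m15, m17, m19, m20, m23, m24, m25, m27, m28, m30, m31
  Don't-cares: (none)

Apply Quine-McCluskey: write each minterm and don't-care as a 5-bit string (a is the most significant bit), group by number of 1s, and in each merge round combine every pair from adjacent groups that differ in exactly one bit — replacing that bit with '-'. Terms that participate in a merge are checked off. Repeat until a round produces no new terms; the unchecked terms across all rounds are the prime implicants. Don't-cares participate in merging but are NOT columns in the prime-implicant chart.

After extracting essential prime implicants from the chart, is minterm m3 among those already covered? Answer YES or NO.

Round 0: 00000✓ 00010✓ 00011✓ 00100✓ 00110✓ 01000✓ 01001✓ 01010✓ 01011✓ 01100✓ 01101✓ 01110✓ 01111✓ 10001✓ 10011✓ 10100✓ 10111✓ 11000✓ 11001✓ 11011✓ 11100✓ 11110✓ 11111✓
Round 1: -0011✓ -0100✓ -1000✓ -1001✓ -1011✓ -1100✓ -1110✓ -1111✓ 0-000✓ 0-010✓ 0-011✓ 0-100✓ 0-110✓ 00-00✓ 00-10✓ 000-0✓ 0001-✓ 001-0✓ 01-00✓ 01-01✓ 01-10✓ 01-11✓ 010-0✓ 010-1✓ 0100-✓ 0101-✓ 011-0✓ 011-1✓ 0110-✓ 0111-✓ 1-001✓ 1-011✓ 1-100✓ 1-111✓ 10-11✓ 100-1✓ 11-00✓ 11-11✓ 110-1✓ 1100-✓ 111-0✓ 1111-✓
Round 2: --011 --100 -1-00 -1-11 -10-1 -100- -11-0 -111- 0--00✓ 0--10✓ 0-0-0✓ 0-01- 0-1-0✓ 00--0✓ 01--0✓ 01--1✓ 01-0-✓ 01-1-✓ 010--✓ 011--✓ 1--11 1-0-1
Round 3: 0---0 01---
PIs = {--011, --100, -1-00, -1-11, -10-1, -100-, -11-0, -111-, 0---0, 0-01-, 01---, 1--11, 1-0-1}
Coverage chart:
  m0: 0---0 ←essential
  m2: 0---0,0-01-
  m3: --011,0-01-
  m4: --100,0---0
  m6: 0---0 ←essential
  m8: -1-00,-100-,0---0,01---
  m9: -10-1,-100-,01---
  m10: 0---0,0-01-,01---
  m11: --011,-1-11,-10-1,0-01-,01---
  m12: --100,-1-00,-11-0,0---0,01---
  m13: 01--- ←essential
  m14: -11-0,-111-,0---0,01---
  m15: -1-11,-111-,01---
  m17: 1-0-1 ←essential
  m19: --011,1--11,1-0-1
  m20: --100 ←essential
  m23: 1--11 ←essential
  m24: -1-00,-100-
  m25: -10-1,-100-,1-0-1
  m27: --011,-1-11,-10-1,1--11,1-0-1
  m28: --100,-1-00,-11-0
  m30: -11-0,-111-
  m31: -1-11,-111-,1--11
Essential: --100, 0---0, 01---, 1--11, 1-0-1

NO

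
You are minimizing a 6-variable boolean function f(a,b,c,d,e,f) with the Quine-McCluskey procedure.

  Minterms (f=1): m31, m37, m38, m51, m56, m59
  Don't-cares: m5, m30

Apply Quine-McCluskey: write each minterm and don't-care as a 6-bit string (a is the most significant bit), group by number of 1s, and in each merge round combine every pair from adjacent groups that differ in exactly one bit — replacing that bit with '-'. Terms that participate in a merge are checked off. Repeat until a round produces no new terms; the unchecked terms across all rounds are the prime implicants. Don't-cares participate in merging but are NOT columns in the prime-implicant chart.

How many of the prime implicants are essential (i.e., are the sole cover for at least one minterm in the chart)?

5

[col 0] 000101*, 011110*, 011111*, 100101*, 100110, 110011*, 111000, 111011*
[col 1] -00101, 01111-, 11-011
Prime implicants: -00101, 01111-, 100110, 11-011, 111000
PI chart (minterm → PIs covering it):
  31 | 01111-  (sole → essential)
  37 | -00101  (sole → essential)
  38 | 100110  (sole → essential)
  51 | 11-011  (sole → essential)
  56 | 111000  (sole → essential)
  59 | 11-011  (sole → essential)
Essential prime implicants: -00101, 01111-, 100110, 11-011, 111000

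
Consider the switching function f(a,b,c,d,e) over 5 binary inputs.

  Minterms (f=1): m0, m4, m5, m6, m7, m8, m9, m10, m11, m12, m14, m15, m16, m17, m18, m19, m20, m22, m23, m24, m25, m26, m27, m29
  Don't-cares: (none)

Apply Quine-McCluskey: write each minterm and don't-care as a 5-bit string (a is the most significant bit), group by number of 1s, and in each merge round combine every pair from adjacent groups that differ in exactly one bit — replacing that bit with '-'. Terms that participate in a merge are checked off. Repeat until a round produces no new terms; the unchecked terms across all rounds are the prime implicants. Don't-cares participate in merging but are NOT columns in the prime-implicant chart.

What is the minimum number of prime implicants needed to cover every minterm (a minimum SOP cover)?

8

size-2^0 implicants → 00000(✓)  00100(✓)  00101(✓)  00110(✓)  00111(✓)  01000(✓)  01001(✓)  01010(✓)  01011(✓)  01100(✓)  01110(✓)  01111(✓)  10000(✓)  10001(✓)  10010(✓)  10011(✓)  10100(✓)  10110(✓)  10111(✓)  11000(✓)  11001(✓)  11010(✓)  11011(✓)  11101(✓)
size-2^1 implicants → -0000(✓)  -0100(✓)  -0110(✓)  -0111(✓)  -1000(✓)  -1001(✓)  -1010(✓)  -1011(✓)  0-000(✓)  0-100(✓)  0-110(✓)  0-111(✓)  00-00(✓)  001-0(✓)  001-1(✓)  0010-(✓)  0011-(✓)  01-00(✓)  01-10(✓)  01-11(✓)  010-0(✓)  010-1(✓)  0100-(✓)  0101-(✓)  011-0(✓)  0111-(✓)  1-000(✓)  1-001(✓)  1-010(✓)  1-011(✓)  10-00(✓)  10-10(✓)  10-11(✓)  100-0(✓)  100-1(✓)  1000-(✓)  1001-(✓)  101-0(✓)  1011-(✓)  11-01  110-0(✓)  110-1(✓)  1100-(✓)  1101-(✓)
size-2^2 implicants → --000  -0-00  -01-0  -011-  -10-0(✓)  -10-1(✓)  -100-(✓)  -101-(✓)  0--00  0-1-0  0-11-  001--  01--0  01-1-  010--(✓)  1-0-0(✓)  1-0-1(✓)  1-00-(✓)  1-01-(✓)  10--0  10-1-  100--(✓)  110--(✓)
size-2^3 implicants → -10--  1-0--
Unchecked terms (primes): --000, -0-00, -01-0, -011-, -10--, 0--00, 0-1-0, 0-11-, 001--, 01--0, 01-1-, 1-0--, 10--0, 10-1-, 11-01
Minterm coverage:
  m0 ⊆ --000,-0-00,0--00
  m4 ⊆ -0-00,-01-0,0--00,0-1-0,001--
  m5 ⊆ 001-- [E]
  m6 ⊆ -01-0,-011-,0-1-0,0-11-,001--
  m7 ⊆ -011-,0-11-,001--
  m8 ⊆ --000,-10--,0--00,01--0
  m9 ⊆ -10-- [E]
  m10 ⊆ -10--,01--0,01-1-
  m11 ⊆ -10--,01-1-
  m12 ⊆ 0--00,0-1-0,01--0
  m14 ⊆ 0-1-0,0-11-,01--0,01-1-
  m15 ⊆ 0-11-,01-1-
  m16 ⊆ --000,-0-00,1-0--,10--0
  m17 ⊆ 1-0-- [E]
  m18 ⊆ 1-0--,10--0,10-1-
  m19 ⊆ 1-0--,10-1-
  m20 ⊆ -0-00,-01-0,10--0
  m22 ⊆ -01-0,-011-,10--0,10-1-
  m23 ⊆ -011-,10-1-
  m24 ⊆ --000,-10--,1-0--
  m25 ⊆ -10--,1-0--,11-01
  m26 ⊆ -10--,1-0--
  m27 ⊆ -10--,1-0--
  m29 ⊆ 11-01 [E]
E = {-10--, 001--, 1-0--, 11-01}
Petrick residual → -0-00, -011-, 0--00, 0-11-
Cover = b'd'e' + b'cd + bc' + a'd'e' + a'cd + a'b'c + ac' + abd'e  |cover|=8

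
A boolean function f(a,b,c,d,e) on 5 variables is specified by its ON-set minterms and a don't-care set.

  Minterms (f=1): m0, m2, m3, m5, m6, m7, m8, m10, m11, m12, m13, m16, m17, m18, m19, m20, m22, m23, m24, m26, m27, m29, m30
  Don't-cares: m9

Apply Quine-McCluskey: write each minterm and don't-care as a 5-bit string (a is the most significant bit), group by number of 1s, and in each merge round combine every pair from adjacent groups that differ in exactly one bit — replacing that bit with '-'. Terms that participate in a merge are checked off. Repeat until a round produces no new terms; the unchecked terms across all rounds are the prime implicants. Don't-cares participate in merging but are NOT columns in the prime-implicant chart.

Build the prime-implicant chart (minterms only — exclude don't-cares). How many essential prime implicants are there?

8

[col 0] 00000*, 00010*, 00011*, 00101*, 00110*, 00111*, 01000*, 01001*, 01010*, 01011*, 01100*, 01101*, 10000*, 10001*, 10010*, 10011*, 10100*, 10110*, 10111*, 11000*, 11010*, 11011*, 11101*, 11110*
[col 1] -0000*, -0010*, -0011*, -0110*, -0111*, -1000*, -1010*, -1011*, -1101, 0-000*, 0-010*, 0-011*, 0-101, 00-10*, 00-11*, 000-0*, 0001-*, 001-1, 0011-*, 01-00*, 01-01*, 010-0*, 010-1*, 0100-*, 0101-*, 0110-*, 1-000*, 1-010*, 1-011*, 1-110*, 10-00*, 10-10*, 10-11*, 100-0*, 100-1*, 1000-*, 1001-*, 101-0*, 1011-*, 11-10*, 110-0*, 1101-*
[col 2] --000*, --010*, --011*, -0-10*, -0-11*, -00-0*, -001-*, -011-*, -10-0*, -101-*, 0-0-0*, 0-01-*, 00-1-*, 01-0-, 010--, 1--10, 1-0-0*, 1-01-*, 10--0, 10-1-*, 100--
[col 3] --0-0, --01-, -0-1-
Prime implicants: --0-0, --01-, -0-1-, -1101, 0-101, 001-1, 01-0-, 010--, 1--10, 10--0, 100--
PI chart (minterm → PIs covering it):
  0 | --0-0  (sole → essential)
  2 | --0-0,--01-,-0-1-
  3 | --01-,-0-1-
  5 | 0-101,001-1
  6 | -0-1-  (sole → essential)
  7 | -0-1-,001-1
  8 | --0-0,01-0-,010--
  10 | --0-0,--01-,010--
  11 | --01-,010--
  12 | 01-0-  (sole → essential)
  13 | -1101,0-101,01-0-
  16 | --0-0,10--0,100--
  17 | 100--  (sole → essential)
  18 | --0-0,--01-,-0-1-,1--10,10--0,100--
  19 | --01-,-0-1-,100--
  20 | 10--0  (sole → essential)
  22 | -0-1-,1--10,10--0
  23 | -0-1-  (sole → essential)
  24 | --0-0  (sole → essential)
  26 | --0-0,--01-,1--10
  27 | --01-  (sole → essential)
  29 | -1101  (sole → essential)
  30 | 1--10  (sole → essential)
Essential prime implicants: --0-0, --01-, -0-1-, -1101, 01-0-, 1--10, 10--0, 100--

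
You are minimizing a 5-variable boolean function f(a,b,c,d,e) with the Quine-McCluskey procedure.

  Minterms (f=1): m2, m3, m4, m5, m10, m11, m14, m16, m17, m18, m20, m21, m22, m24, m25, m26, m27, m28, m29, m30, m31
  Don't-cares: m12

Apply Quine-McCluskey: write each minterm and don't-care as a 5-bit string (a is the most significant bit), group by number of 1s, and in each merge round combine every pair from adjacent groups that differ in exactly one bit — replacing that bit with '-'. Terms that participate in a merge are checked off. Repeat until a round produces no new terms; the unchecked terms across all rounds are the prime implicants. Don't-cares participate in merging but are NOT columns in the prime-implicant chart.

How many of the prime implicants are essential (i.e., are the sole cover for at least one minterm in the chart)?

5

size-2^0 implicants → 00010(✓)  00011(✓)  00100(✓)  00101(✓)  01010(✓)  01011(✓)  01100(✓)  01110(✓)  10000(✓)  10001(✓)  10010(✓)  10100(✓)  10101(✓)  10110(✓)  11000(✓)  11001(✓)  11010(✓)  11011(✓)  11100(✓)  11101(✓)  11110(✓)  11111(✓)
size-2^1 implicants → -0010(✓)  -0100(✓)  -0101(✓)  -1010(✓)  -1011(✓)  -1100(✓)  -1110(✓)  0-010(✓)  0-011(✓)  0-100(✓)  0001-(✓)  0010-(✓)  01-10(✓)  0101-(✓)  011-0(✓)  1-000(✓)  1-001(✓)  1-010(✓)  1-100(✓)  1-101(✓)  1-110(✓)  10-00(✓)  10-01(✓)  10-10(✓)  100-0(✓)  1000-(✓)  101-0(✓)  1010-(✓)  11-00(✓)  11-01(✓)  11-10(✓)  11-11(✓)  110-0(✓)  110-1(✓)  1100-(✓)  1101-(✓)  111-0(✓)  111-1(✓)  1110-(✓)  1111-(✓)
size-2^2 implicants → --010  --100  -010-  -1-10  -101-  -11-0  0-01-  1--00(✓)  1--01(✓)  1--10(✓)  1-0-0(✓)  1-00-(✓)  1-1-0(✓)  1-10-(✓)  10--0(✓)  10-0-(✓)  11--0(✓)  11--1(✓)  11-0-(✓)  11-1-(✓)  110--(✓)  111--(✓)
size-2^3 implicants → 1---0  1--0-  11---
Unchecked terms (primes): --010, --100, -010-, -1-10, -101-, -11-0, 0-01-, 1---0, 1--0-, 11---
Minterm coverage:
  m2 ⊆ --010,0-01-
  m3 ⊆ 0-01- [E]
  m4 ⊆ --100,-010-
  m5 ⊆ -010- [E]
  m10 ⊆ --010,-1-10,-101-,0-01-
  m11 ⊆ -101-,0-01-
  m14 ⊆ -1-10,-11-0
  m16 ⊆ 1---0,1--0-
  m17 ⊆ 1--0- [E]
  m18 ⊆ --010,1---0
  m20 ⊆ --100,-010-,1---0,1--0-
  m21 ⊆ -010-,1--0-
  m22 ⊆ 1---0 [E]
  m24 ⊆ 1---0,1--0-,11---
  m25 ⊆ 1--0-,11---
  m26 ⊆ --010,-1-10,-101-,1---0,11---
  m27 ⊆ -101-,11---
  m28 ⊆ --100,-11-0,1---0,1--0-,11---
  m29 ⊆ 1--0-,11---
  m30 ⊆ -1-10,-11-0,1---0,11---
  m31 ⊆ 11--- [E]
E = {-010-, 0-01-, 1---0, 1--0-, 11---}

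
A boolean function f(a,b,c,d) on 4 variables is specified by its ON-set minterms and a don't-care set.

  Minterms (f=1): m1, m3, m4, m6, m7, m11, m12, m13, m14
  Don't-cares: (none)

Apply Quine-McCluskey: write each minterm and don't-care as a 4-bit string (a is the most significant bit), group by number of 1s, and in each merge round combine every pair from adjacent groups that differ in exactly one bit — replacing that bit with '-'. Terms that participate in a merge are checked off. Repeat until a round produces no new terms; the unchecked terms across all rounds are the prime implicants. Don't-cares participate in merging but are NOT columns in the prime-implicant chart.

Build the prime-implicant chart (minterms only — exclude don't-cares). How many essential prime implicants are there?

4

Round 0: 0001✓ 0011✓ 0100✓ 0110✓ 0111✓ 1011✓ 1100✓ 1101✓ 1110✓
Round 1: -011 -100✓ -110✓ 0-11 00-1 01-0✓ 011- 11-0✓ 110-
Round 2: -1-0
PIs = {-011, -1-0, 0-11, 00-1, 011-, 110-}
Coverage chart:
  m1: 00-1 ←essential
  m3: -011,0-11,00-1
  m4: -1-0 ←essential
  m6: -1-0,011-
  m7: 0-11,011-
  m11: -011 ←essential
  m12: -1-0,110-
  m13: 110- ←essential
  m14: -1-0 ←essential
Essential: -011, -1-0, 00-1, 110-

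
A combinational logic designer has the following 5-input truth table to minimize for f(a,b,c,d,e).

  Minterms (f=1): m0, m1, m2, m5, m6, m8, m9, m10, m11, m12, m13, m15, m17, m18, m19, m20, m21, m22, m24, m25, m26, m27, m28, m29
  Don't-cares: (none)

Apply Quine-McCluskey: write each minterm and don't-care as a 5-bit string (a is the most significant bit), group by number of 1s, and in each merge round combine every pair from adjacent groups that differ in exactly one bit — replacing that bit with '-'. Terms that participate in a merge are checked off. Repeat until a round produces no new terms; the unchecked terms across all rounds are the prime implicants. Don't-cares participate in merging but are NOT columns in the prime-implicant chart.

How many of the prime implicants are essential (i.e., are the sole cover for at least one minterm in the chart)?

[col 0] 00000*, 00001*, 00010*, 00101*, 00110*, 01000*, 01001*, 01010*, 01011*, 01100*, 01101*, 01111*, 10001*, 10010*, 10011*, 10100*, 10101*, 10110*, 11000*, 11001*, 11010*, 11011*, 11100*, 11101*
[col 1] -0001*, -0010*, -0101*, -0110*, -1000*, -1001*, -1010*, -1011*, -1100*, -1101*, 0-000*, 0-001*, 0-010*, 0-101*, 00-01*, 00-10*, 000-0*, 0000-*, 01-00*, 01-01*, 01-11*, 010-0*, 010-1*, 0100-*, 0101-*, 011-1*, 0110-*, 1-001*, 1-010*, 1-011*, 1-100*, 1-101*, 10-01*, 10-10*, 100-1*, 1001-*, 101-0, 1010-*, 11-00*, 11-01*, 110-0*, 110-1*, 1100-*, 1101-*, 1110-*
[col 2] --001*, --010, --101*, -0-01*, -0-10, -1-00*, -1-01*, -10-0*, -10-1*, -100-*, -101-*, -110-*, 0--01*, 0-0-0, 0-00-, 01--1, 01-0-*, 010--*, 1--01*, 1-0-1, 1-01-, 1-10-, 11-0-*, 110--*
[col 3] ---01, -1-0-, -10--
Prime implicants: ---01, --010, -0-10, -1-0-, -10--, 0-0-0, 0-00-, 01--1, 1-0-1, 1-01-, 1-10-, 101-0
PI chart (minterm → PIs covering it):
  0 | 0-0-0,0-00-
  1 | ---01,0-00-
  2 | --010,-0-10,0-0-0
  5 | ---01  (sole → essential)
  6 | -0-10  (sole → essential)
  8 | -1-0-,-10--,0-0-0,0-00-
  9 | ---01,-1-0-,-10--,0-00-,01--1
  10 | --010,-10--,0-0-0
  11 | -10--,01--1
  12 | -1-0-  (sole → essential)
  13 | ---01,-1-0-,01--1
  15 | 01--1  (sole → essential)
  17 | ---01,1-0-1
  18 | --010,-0-10,1-01-
  19 | 1-0-1,1-01-
  20 | 1-10-,101-0
  21 | ---01,1-10-
  22 | -0-10,101-0
  24 | -1-0-,-10--
  25 | ---01,-1-0-,-10--,1-0-1
  26 | --010,-10--,1-01-
  27 | -10--,1-0-1,1-01-
  28 | -1-0-,1-10-
  29 | ---01,-1-0-,1-10-
Essential prime implicants: ---01, -0-10, -1-0-, 01--1

4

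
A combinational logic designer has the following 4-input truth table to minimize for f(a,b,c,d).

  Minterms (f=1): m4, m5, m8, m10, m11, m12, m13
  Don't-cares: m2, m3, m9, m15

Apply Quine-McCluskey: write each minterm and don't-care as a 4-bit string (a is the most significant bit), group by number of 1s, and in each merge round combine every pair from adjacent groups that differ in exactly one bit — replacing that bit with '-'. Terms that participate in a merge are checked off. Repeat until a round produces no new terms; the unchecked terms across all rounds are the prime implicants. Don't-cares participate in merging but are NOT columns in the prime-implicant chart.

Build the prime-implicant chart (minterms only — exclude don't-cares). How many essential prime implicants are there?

size-2^0 implicants → 0010(✓)  0011(✓)  0100(✓)  0101(✓)  1000(✓)  1001(✓)  1010(✓)  1011(✓)  1100(✓)  1101(✓)  1111(✓)
size-2^1 implicants → -010(✓)  -011(✓)  -100(✓)  -101(✓)  001-(✓)  010-(✓)  1-00(✓)  1-01(✓)  1-11(✓)  10-0(✓)  10-1(✓)  100-(✓)  101-(✓)  11-1(✓)  110-(✓)
size-2^2 implicants → -01-  -10-  1--1  1-0-  10--
Unchecked terms (primes): -01-, -10-, 1--1, 1-0-, 10--
Minterm coverage:
  m4 ⊆ -10- [E]
  m5 ⊆ -10- [E]
  m8 ⊆ 1-0-,10--
  m10 ⊆ -01-,10--
  m11 ⊆ -01-,1--1,10--
  m12 ⊆ -10-,1-0-
  m13 ⊆ -10-,1--1,1-0-
E = {-10-}

1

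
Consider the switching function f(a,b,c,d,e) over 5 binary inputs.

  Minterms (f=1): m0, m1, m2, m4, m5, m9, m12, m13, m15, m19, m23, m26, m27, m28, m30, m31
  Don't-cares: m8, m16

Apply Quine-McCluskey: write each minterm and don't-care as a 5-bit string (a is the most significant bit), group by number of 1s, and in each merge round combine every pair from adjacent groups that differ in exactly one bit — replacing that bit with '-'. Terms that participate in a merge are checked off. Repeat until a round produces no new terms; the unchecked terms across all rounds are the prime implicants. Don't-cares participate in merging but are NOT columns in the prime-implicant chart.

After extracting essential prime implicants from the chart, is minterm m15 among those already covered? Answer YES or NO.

[col 0] 00000*, 00001*, 00010*, 00100*, 00101*, 01000*, 01001*, 01100*, 01101*, 01111*, 10000*, 10011*, 10111*, 11010*, 11011*, 11100*, 11110*, 11111*
[col 1] -0000, -1100, -1111, 0-000*, 0-001*, 0-100*, 0-101*, 00-00*, 00-01*, 000-0, 0000-*, 0010-*, 01-00*, 01-01*, 0100-*, 011-1, 0110-*, 1-011*, 1-111*, 10-11*, 11-10*, 11-11*, 1101-*, 111-0, 1111-*
[col 2] 0--00*, 0--01*, 0-00-*, 0-10-*, 00-0-*, 01-0-*, 1--11, 11-1-
[col 3] 0--0-
Prime implicants: -0000, -1100, -1111, 0--0-, 000-0, 011-1, 1--11, 11-1-, 111-0
PI chart (minterm → PIs covering it):
  0 | -0000,0--0-,000-0
  1 | 0--0-  (sole → essential)
  2 | 000-0  (sole → essential)
  4 | 0--0-  (sole → essential)
  5 | 0--0-  (sole → essential)
  9 | 0--0-  (sole → essential)
  12 | -1100,0--0-
  13 | 0--0-,011-1
  15 | -1111,011-1
  19 | 1--11  (sole → essential)
  23 | 1--11  (sole → essential)
  26 | 11-1-  (sole → essential)
  27 | 1--11,11-1-
  28 | -1100,111-0
  30 | 11-1-,111-0
  31 | -1111,1--11,11-1-
Essential prime implicants: 0--0-, 000-0, 1--11, 11-1-

NO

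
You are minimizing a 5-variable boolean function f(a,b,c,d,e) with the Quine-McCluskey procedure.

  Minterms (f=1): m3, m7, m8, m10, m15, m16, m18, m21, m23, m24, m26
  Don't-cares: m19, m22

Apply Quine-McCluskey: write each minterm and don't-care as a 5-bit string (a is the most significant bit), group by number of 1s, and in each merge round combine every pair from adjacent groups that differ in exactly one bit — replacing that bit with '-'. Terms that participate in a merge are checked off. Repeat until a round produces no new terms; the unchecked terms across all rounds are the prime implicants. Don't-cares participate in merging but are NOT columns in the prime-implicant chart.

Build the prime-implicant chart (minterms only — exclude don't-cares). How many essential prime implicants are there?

5

Round 0: 00011✓ 00111✓ 01000✓ 01010✓ 01111✓ 10000✓ 10010✓ 10011✓ 10101✓ 10110✓ 10111✓ 11000✓ 11010✓
Round 1: -0011✓ -0111✓ -1000✓ -1010✓ 0-111 00-11✓ 010-0✓ 1-000✓ 1-010✓ 10-10✓ 10-11✓ 100-0✓ 1001-✓ 101-1 1011-✓ 110-0✓
Round 2: -0-11 -10-0 1-0-0 10-1-
PIs = {-0-11, -10-0, 0-111, 1-0-0, 10-1-, 101-1}
Coverage chart:
  m3: -0-11 ←essential
  m7: -0-11,0-111
  m8: -10-0 ←essential
  m10: -10-0 ←essential
  m15: 0-111 ←essential
  m16: 1-0-0 ←essential
  m18: 1-0-0,10-1-
  m21: 101-1 ←essential
  m23: -0-11,10-1-,101-1
  m24: -10-0,1-0-0
  m26: -10-0,1-0-0
Essential: -0-11, -10-0, 0-111, 1-0-0, 101-1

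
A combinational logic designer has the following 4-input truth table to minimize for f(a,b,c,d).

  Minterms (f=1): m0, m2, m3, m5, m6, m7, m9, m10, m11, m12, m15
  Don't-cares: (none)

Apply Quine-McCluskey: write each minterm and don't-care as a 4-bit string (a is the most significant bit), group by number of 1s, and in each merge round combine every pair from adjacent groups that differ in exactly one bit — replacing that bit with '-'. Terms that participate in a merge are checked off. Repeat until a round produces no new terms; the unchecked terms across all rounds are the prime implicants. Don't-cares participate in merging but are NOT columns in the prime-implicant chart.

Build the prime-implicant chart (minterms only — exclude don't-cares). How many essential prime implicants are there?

[col 0] 0000*, 0010*, 0011*, 0101*, 0110*, 0111*, 1001*, 1010*, 1011*, 1100, 1111*
[col 1] -010*, -011*, -111*, 0-10*, 0-11*, 00-0, 001-*, 01-1, 011-*, 1-11*, 10-1, 101-*
[col 2] --11, -01-, 0-1-
Prime implicants: --11, -01-, 0-1-, 00-0, 01-1, 10-1, 1100
PI chart (minterm → PIs covering it):
  0 | 00-0  (sole → essential)
  2 | -01-,0-1-,00-0
  3 | --11,-01-,0-1-
  5 | 01-1  (sole → essential)
  6 | 0-1-  (sole → essential)
  7 | --11,0-1-,01-1
  9 | 10-1  (sole → essential)
  10 | -01-  (sole → essential)
  11 | --11,-01-,10-1
  12 | 1100  (sole → essential)
  15 | --11  (sole → essential)
Essential prime implicants: --11, -01-, 0-1-, 00-0, 01-1, 10-1, 1100

7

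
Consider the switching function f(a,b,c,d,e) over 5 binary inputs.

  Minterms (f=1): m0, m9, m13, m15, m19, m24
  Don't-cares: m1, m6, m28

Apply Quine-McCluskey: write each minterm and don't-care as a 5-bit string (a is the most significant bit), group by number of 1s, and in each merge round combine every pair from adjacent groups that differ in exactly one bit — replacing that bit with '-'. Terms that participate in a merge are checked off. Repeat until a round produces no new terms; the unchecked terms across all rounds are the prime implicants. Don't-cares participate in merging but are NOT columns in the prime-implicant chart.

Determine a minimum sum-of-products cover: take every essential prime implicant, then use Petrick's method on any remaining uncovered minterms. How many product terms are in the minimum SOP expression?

Round 0: 00000✓ 00001✓ 00110 01001✓ 01101✓ 01111✓ 10011 11000✓ 11100✓
Round 1: 0-001 0000- 01-01 011-1 11-00
PIs = {0-001, 0000-, 00110, 01-01, 011-1, 10011, 11-00}
Coverage chart:
  m0: 0000- ←essential
  m9: 0-001,01-01
  m13: 01-01,011-1
  m15: 011-1 ←essential
  m19: 10011 ←essential
  m24: 11-00 ←essential
Essential: 0000-, 011-1, 10011, 11-00
Petrick residual → 0-001
Min cover (5 terms): a'c'd'e + a'b'c'd' + a'bce + ab'c'de + abd'e'

5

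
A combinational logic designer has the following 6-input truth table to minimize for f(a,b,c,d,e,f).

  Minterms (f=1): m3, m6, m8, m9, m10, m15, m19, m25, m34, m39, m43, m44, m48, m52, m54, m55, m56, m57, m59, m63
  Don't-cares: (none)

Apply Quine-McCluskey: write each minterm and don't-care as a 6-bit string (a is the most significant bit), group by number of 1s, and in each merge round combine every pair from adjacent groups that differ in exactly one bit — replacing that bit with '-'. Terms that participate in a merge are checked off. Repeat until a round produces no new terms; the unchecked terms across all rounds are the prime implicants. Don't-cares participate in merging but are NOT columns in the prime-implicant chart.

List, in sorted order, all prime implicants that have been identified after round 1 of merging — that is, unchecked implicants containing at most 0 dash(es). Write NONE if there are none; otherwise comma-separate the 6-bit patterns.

[col 0] 000011*, 000110, 001000*, 001001*, 001010*, 001111, 010011*, 011001*, 100010, 100111*, 101011*, 101100, 110000*, 110100*, 110110*, 110111*, 111000*, 111001*, 111011*, 111111*
[col 1] -11001, 0-0011, 0-1001, 0010-0, 00100-, 1-0111, 1-1011, 11-000, 11-111, 110-00, 1101-0, 11011-, 111-11, 1110-1, 11100-
Prime implicants: -11001, 0-0011, 0-1001, 000110, 0010-0, 00100-, 001111, 1-0111, 1-1011, 100010, 101100, 11-000, 11-111, 110-00, 1101-0, 11011-, 111-11, 1110-1, 11100-

000110, 001111, 100010, 101100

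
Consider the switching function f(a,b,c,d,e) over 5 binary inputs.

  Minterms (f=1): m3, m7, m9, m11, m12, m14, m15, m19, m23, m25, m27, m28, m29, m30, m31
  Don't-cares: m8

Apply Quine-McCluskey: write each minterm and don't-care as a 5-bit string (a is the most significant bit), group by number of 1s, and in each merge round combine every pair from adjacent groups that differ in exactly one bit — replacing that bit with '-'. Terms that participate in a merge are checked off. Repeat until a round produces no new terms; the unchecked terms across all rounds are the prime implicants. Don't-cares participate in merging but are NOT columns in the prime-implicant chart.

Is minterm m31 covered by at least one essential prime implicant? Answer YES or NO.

YES

Round 0: 00011✓ 00111✓ 01000✓ 01001✓ 01011✓ 01100✓ 01110✓ 01111✓ 10011✓ 10111✓ 11001✓ 11011✓ 11100✓ 11101✓ 11110✓ 11111✓
Round 1: -0011✓ -0111✓ -1001✓ -1011✓ -1100✓ -1110✓ -1111✓ 0-011✓ 0-111✓ 00-11✓ 01-00 01-11✓ 010-1✓ 0100- 011-0✓ 0111-✓ 1-011✓ 1-111✓ 10-11✓ 11-01✓ 11-11✓ 110-1✓ 111-0✓ 111-1✓ 1110-✓ 1111-✓
Round 2: --011✓ --111✓ -0-11✓ -1-11✓ -10-1 -11-0 -111- 0--11✓ 1--11✓ 11--1 111--
Round 3: ---11
PIs = {---11, -10-1, -11-0, -111-, 01-00, 0100-, 11--1, 111--}
Coverage chart:
  m3: ---11 ←essential
  m7: ---11 ←essential
  m9: -10-1,0100-
  m11: ---11,-10-1
  m12: -11-0,01-00
  m14: -11-0,-111-
  m15: ---11,-111-
  m19: ---11 ←essential
  m23: ---11 ←essential
  m25: -10-1,11--1
  m27: ---11,-10-1,11--1
  m28: -11-0,111--
  m29: 11--1,111--
  m30: -11-0,-111-,111--
  m31: ---11,-111-,11--1,111--
Essential: ---11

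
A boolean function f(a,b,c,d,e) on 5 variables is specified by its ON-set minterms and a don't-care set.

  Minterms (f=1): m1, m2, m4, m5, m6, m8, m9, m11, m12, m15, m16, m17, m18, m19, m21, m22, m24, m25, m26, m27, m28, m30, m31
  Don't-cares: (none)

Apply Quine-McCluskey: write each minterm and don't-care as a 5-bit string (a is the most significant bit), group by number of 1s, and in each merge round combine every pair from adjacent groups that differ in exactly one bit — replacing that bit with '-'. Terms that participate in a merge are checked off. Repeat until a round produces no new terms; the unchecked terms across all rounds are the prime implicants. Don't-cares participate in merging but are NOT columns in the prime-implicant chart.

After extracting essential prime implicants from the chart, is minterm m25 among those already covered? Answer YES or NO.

YES

[col 0] 00001*, 00010*, 00100*, 00101*, 00110*, 01000*, 01001*, 01011*, 01100*, 01111*, 10000*, 10001*, 10010*, 10011*, 10101*, 10110*, 11000*, 11001*, 11010*, 11011*, 11100*, 11110*, 11111*
[col 1] -0001*, -0010*, -0101*, -0110*, -1000*, -1001*, -1011*, -1100*, -1111*, 0-001*, 0-100, 00-01*, 00-10*, 001-0, 0010-, 01-00*, 01-11*, 010-1*, 0100-*, 1-000*, 1-001*, 1-010*, 1-011*, 1-110*, 10-01*, 10-10*, 100-0*, 100-1*, 1000-*, 1001-*, 11-00*, 11-10*, 11-11*, 110-0*, 110-1*, 1100-*, 1101-*, 111-0*, 1111-*
[col 2] --001, -0-01, -0-10, -1-00, -1-11, -10-1, -100-, 1--10, 1-0-0*, 1-0-1*, 1-00-*, 1-01-*, 100--*, 11--0, 11-1-, 110--*
[col 3] 1-0--
Prime implicants: --001, -0-01, -0-10, -1-00, -1-11, -10-1, -100-, 0-100, 001-0, 0010-, 1--10, 1-0--, 11--0, 11-1-
PI chart (minterm → PIs covering it):
  1 | --001,-0-01
  2 | -0-10  (sole → essential)
  4 | 0-100,001-0,0010-
  5 | -0-01,0010-
  6 | -0-10,001-0
  8 | -1-00,-100-
  9 | --001,-10-1,-100-
  11 | -1-11,-10-1
  12 | -1-00,0-100
  15 | -1-11  (sole → essential)
  16 | 1-0--  (sole → essential)
  17 | --001,-0-01,1-0--
  18 | -0-10,1--10,1-0--
  19 | 1-0--  (sole → essential)
  21 | -0-01  (sole → essential)
  22 | -0-10,1--10
  24 | -1-00,-100-,1-0--,11--0
  25 | --001,-10-1,-100-,1-0--
  26 | 1--10,1-0--,11--0,11-1-
  27 | -1-11,-10-1,1-0--,11-1-
  28 | -1-00,11--0
  30 | 1--10,11--0,11-1-
  31 | -1-11,11-1-
Essential prime implicants: -0-01, -0-10, -1-11, 1-0--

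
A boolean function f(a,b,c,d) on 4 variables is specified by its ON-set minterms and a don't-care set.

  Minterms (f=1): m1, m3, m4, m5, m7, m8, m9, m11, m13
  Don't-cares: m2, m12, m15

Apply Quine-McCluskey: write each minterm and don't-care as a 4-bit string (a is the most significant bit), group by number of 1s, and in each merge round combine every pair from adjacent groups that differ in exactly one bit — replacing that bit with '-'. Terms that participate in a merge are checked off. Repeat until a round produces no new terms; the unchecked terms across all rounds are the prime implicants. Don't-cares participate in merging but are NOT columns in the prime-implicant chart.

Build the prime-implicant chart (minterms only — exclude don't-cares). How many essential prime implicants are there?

size-2^0 implicants → 0001(✓)  0010(✓)  0011(✓)  0100(✓)  0101(✓)  0111(✓)  1000(✓)  1001(✓)  1011(✓)  1100(✓)  1101(✓)  1111(✓)
size-2^1 implicants → -001(✓)  -011(✓)  -100(✓)  -101(✓)  -111(✓)  0-01(✓)  0-11(✓)  00-1(✓)  001-  01-1(✓)  010-(✓)  1-00(✓)  1-01(✓)  1-11(✓)  10-1(✓)  100-(✓)  11-1(✓)  110-(✓)
size-2^2 implicants → --01(✓)  --11(✓)  -0-1(✓)  -1-1(✓)  -10-  0--1(✓)  1--1(✓)  1-0-
size-2^3 implicants → ---1
Unchecked terms (primes): ---1, -10-, 001-, 1-0-
Minterm coverage:
  m1 ⊆ ---1 [E]
  m3 ⊆ ---1,001-
  m4 ⊆ -10- [E]
  m5 ⊆ ---1,-10-
  m7 ⊆ ---1 [E]
  m8 ⊆ 1-0- [E]
  m9 ⊆ ---1,1-0-
  m11 ⊆ ---1 [E]
  m13 ⊆ ---1,-10-,1-0-
E = {---1, -10-, 1-0-}

3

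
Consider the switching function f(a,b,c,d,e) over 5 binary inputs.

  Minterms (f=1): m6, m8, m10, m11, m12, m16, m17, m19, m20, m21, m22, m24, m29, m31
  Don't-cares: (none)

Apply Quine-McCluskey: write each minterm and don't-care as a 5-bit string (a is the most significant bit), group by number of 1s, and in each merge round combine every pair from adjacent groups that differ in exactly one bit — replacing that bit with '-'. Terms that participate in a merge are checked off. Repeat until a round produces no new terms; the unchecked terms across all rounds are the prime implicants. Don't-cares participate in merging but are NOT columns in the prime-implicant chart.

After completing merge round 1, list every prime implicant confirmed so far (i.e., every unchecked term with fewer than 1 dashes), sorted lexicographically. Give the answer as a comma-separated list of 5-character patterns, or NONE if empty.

NONE

size-2^0 implicants → 00110(✓)  01000(✓)  01010(✓)  01011(✓)  01100(✓)  10000(✓)  10001(✓)  10011(✓)  10100(✓)  10101(✓)  10110(✓)  11000(✓)  11101(✓)  11111(✓)
size-2^1 implicants → -0110  -1000  01-00  010-0  0101-  1-000  1-101  10-00(✓)  10-01(✓)  100-1  1000-(✓)  101-0  1010-(✓)  111-1
size-2^2 implicants → 10-0-
Unchecked terms (primes): -0110, -1000, 01-00, 010-0, 0101-, 1-000, 1-101, 10-0-, 100-1, 101-0, 111-1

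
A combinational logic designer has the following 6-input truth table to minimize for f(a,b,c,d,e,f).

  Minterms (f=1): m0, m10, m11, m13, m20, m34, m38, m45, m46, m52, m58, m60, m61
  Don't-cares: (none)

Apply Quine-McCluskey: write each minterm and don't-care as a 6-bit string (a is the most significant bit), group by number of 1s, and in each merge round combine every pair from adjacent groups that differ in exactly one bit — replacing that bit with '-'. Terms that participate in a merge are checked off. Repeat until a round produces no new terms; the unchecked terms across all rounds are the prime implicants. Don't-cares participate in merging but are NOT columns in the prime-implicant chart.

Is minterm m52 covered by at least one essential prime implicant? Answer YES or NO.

[col 0] 000000, 001010*, 001011*, 001101*, 010100*, 100010*, 100110*, 101101*, 101110*, 110100*, 111010, 111100*, 111101*
[col 1] -01101, -10100, 00101-, 1-1101, 10-110, 100-10, 11-100, 11110-
Prime implicants: -01101, -10100, 000000, 00101-, 1-1101, 10-110, 100-10, 11-100, 111010, 11110-
PI chart (minterm → PIs covering it):
  0 | 000000  (sole → essential)
  10 | 00101-  (sole → essential)
  11 | 00101-  (sole → essential)
  13 | -01101  (sole → essential)
  20 | -10100  (sole → essential)
  34 | 100-10  (sole → essential)
  38 | 10-110,100-10
  45 | -01101,1-1101
  46 | 10-110  (sole → essential)
  52 | -10100,11-100
  58 | 111010  (sole → essential)
  60 | 11-100,11110-
  61 | 1-1101,11110-
Essential prime implicants: -01101, -10100, 000000, 00101-, 10-110, 100-10, 111010

YES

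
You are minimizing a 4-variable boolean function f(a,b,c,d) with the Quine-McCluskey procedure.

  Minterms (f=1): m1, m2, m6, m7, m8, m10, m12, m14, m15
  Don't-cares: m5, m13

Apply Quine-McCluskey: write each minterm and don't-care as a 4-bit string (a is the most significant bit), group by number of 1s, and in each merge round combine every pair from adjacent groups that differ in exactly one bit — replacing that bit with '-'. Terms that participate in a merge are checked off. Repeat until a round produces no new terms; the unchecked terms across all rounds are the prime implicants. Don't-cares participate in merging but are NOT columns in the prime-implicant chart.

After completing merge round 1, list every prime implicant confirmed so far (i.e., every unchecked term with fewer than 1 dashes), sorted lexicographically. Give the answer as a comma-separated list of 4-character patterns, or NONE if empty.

Round 0: 0001✓ 0010✓ 0101✓ 0110✓ 0111✓ 1000✓ 1010✓ 1100✓ 1101✓ 1110✓ 1111✓
Round 1: -010✓ -101✓ -110✓ -111✓ 0-01 0-10✓ 01-1✓ 011-✓ 1-00✓ 1-10✓ 10-0✓ 11-0✓ 11-1✓ 110-✓ 111-✓
Round 2: --10 -1-1 -11- 1--0 11--
PIs = {--10, -1-1, -11-, 0-01, 1--0, 11--}

NONE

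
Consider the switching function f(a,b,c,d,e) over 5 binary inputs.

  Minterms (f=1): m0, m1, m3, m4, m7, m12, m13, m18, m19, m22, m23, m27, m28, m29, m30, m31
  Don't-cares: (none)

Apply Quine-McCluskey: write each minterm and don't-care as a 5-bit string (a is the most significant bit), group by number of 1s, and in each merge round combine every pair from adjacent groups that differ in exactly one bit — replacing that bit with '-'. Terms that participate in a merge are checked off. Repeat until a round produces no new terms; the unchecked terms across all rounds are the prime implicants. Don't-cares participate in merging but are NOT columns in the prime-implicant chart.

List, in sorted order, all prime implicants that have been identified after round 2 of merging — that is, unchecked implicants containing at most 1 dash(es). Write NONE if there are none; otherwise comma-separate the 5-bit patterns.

Round 0: 00000✓ 00001✓ 00011✓ 00100✓ 00111✓ 01100✓ 01101✓ 10010✓ 10011✓ 10110✓ 10111✓ 11011✓ 11100✓ 11101✓ 11110✓ 11111✓
Round 1: -0011✓ -0111✓ -1100✓ -1101✓ 0-100 00-00 00-11✓ 000-1 0000- 0110-✓ 1-011✓ 1-110✓ 1-111✓ 10-10✓ 10-11✓ 1001-✓ 1011-✓ 11-11✓ 111-0✓ 111-1✓ 1110-✓ 1111-✓
Round 2: -0-11 -110- 1--11 1-11- 10-1- 111--
PIs = {-0-11, -110-, 0-100, 00-00, 000-1, 0000-, 1--11, 1-11-, 10-1-, 111--}

0-100, 00-00, 000-1, 0000-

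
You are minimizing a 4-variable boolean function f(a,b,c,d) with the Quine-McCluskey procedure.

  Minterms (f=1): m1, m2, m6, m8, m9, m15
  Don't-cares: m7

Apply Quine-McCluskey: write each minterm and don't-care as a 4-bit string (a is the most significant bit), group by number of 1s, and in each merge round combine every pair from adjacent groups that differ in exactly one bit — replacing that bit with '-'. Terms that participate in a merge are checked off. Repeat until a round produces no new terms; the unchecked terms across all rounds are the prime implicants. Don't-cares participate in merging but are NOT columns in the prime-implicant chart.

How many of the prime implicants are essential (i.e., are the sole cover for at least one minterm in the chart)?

4

size-2^0 implicants → 0001(✓)  0010(✓)  0110(✓)  0111(✓)  1000(✓)  1001(✓)  1111(✓)
size-2^1 implicants → -001  -111  0-10  011-  100-
Unchecked terms (primes): -001, -111, 0-10, 011-, 100-
Minterm coverage:
  m1 ⊆ -001 [E]
  m2 ⊆ 0-10 [E]
  m6 ⊆ 0-10,011-
  m8 ⊆ 100- [E]
  m9 ⊆ -001,100-
  m15 ⊆ -111 [E]
E = {-001, -111, 0-10, 100-}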